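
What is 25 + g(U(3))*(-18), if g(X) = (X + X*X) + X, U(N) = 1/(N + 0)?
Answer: 11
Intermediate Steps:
U(N) = 1/N
g(X) = X² + 2*X (g(X) = (X + X²) + X = X² + 2*X)
25 + g(U(3))*(-18) = 25 + ((2 + 1/3)/3)*(-18) = 25 + ((2 + ⅓)/3)*(-18) = 25 + ((⅓)*(7/3))*(-18) = 25 + (7/9)*(-18) = 25 - 14 = 11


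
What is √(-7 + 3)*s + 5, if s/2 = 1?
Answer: 5 + 4*I ≈ 5.0 + 4.0*I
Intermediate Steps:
s = 2 (s = 2*1 = 2)
√(-7 + 3)*s + 5 = √(-7 + 3)*2 + 5 = √(-4)*2 + 5 = (2*I)*2 + 5 = 4*I + 5 = 5 + 4*I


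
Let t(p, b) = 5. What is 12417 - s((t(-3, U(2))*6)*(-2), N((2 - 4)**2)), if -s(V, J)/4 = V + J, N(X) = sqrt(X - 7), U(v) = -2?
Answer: 12177 + 4*I*sqrt(3) ≈ 12177.0 + 6.9282*I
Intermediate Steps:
N(X) = sqrt(-7 + X)
s(V, J) = -4*J - 4*V (s(V, J) = -4*(V + J) = -4*(J + V) = -4*J - 4*V)
12417 - s((t(-3, U(2))*6)*(-2), N((2 - 4)**2)) = 12417 - (-4*sqrt(-7 + (2 - 4)**2) - 4*5*6*(-2)) = 12417 - (-4*sqrt(-7 + (-2)**2) - 120*(-2)) = 12417 - (-4*sqrt(-7 + 4) - 4*(-60)) = 12417 - (-4*I*sqrt(3) + 240) = 12417 - (240 - 4*I*sqrt(3)) = 12417 + (-240 + 4*I*sqrt(3)) = 12177 + 4*I*sqrt(3)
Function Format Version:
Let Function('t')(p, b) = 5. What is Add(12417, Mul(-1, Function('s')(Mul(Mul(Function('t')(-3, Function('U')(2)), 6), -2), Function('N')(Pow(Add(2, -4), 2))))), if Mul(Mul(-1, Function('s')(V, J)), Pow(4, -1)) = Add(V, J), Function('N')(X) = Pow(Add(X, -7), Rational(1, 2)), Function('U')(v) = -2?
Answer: Add(12177, Mul(4, I, Pow(3, Rational(1, 2)))) ≈ Add(12177., Mul(6.9282, I))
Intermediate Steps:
Function('N')(X) = Pow(Add(-7, X), Rational(1, 2))
Function('s')(V, J) = Add(Mul(-4, J), Mul(-4, V)) (Function('s')(V, J) = Mul(-4, Add(V, J)) = Mul(-4, Add(J, V)) = Add(Mul(-4, J), Mul(-4, V)))
Add(12417, Mul(-1, Function('s')(Mul(Mul(Function('t')(-3, Function('U')(2)), 6), -2), Function('N')(Pow(Add(2, -4), 2))))) = Add(12417, Mul(-1, Add(Mul(-4, Pow(Add(-7, Pow(Add(2, -4), 2)), Rational(1, 2))), Mul(-4, Mul(Mul(5, 6), -2))))) = Add(12417, Mul(-1, Add(Mul(-4, Pow(Add(-7, Pow(-2, 2)), Rational(1, 2))), Mul(-4, Mul(30, -2))))) = Add(12417, Mul(-1, Add(Mul(-4, Pow(Add(-7, 4), Rational(1, 2))), Mul(-4, -60)))) = Add(12417, Mul(-1, Add(Mul(-4, Pow(-3, Rational(1, 2))), 240))) = Add(12417, Mul(-1, Add(Mul(-4, Mul(I, Pow(3, Rational(1, 2)))), 240))) = Add(12417, Mul(-1, Add(Mul(-4, I, Pow(3, Rational(1, 2))), 240))) = Add(12417, Mul(-1, Add(240, Mul(-4, I, Pow(3, Rational(1, 2)))))) = Add(12417, Add(-240, Mul(4, I, Pow(3, Rational(1, 2))))) = Add(12177, Mul(4, I, Pow(3, Rational(1, 2))))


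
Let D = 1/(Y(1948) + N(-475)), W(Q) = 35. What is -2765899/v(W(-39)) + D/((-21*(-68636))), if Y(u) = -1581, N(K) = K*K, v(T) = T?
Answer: -127597702721584843/1614635818320 ≈ -79026.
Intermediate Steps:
N(K) = K²
D = 1/224044 (D = 1/(-1581 + (-475)²) = 1/(-1581 + 225625) = 1/224044 ≈ 4.4634e-6)
-2765899/v(W(-39)) + D/((-21*(-68636))) = -2765899/35 + 1/(224044*((-21*(-68636)))) = -2765899*1/35 + (1/224044)/1441356 = -2765899/35 + (1/224044)*(1/1441356) = -2765899/35 + 1/322927163664 = -127597702721584843/1614635818320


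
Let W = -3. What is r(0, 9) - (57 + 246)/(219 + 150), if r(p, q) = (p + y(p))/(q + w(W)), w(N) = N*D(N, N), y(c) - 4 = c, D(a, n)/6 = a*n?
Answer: -5315/6273 ≈ -0.84728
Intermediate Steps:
D(a, n) = 6*a*n (D(a, n) = 6*(a*n) = 6*a*n)
y(c) = 4 + c
w(N) = 6*N**3 (w(N) = N*(6*N*N) = N*(6*N**2) = 6*N**3)
r(p, q) = (4 + 2*p)/(-162 + q) (r(p, q) = (p + (4 + p))/(q + 6*(-3)**3) = (4 + 2*p)/(q + 6*(-27)) = (4 + 2*p)/(q - 162) = (4 + 2*p)/(-162 + q))
r(0, 9) - (57 + 246)/(219 + 150) = 2*(2 + 0)/(-162 + 9) - (57 + 246)/(219 + 150) = 2*2/(-153) - 303/369 = 2*(-1/153)*2 - 303/369 = -4/153 - 1*101/123 = -4/153 - 101/123 = -5315/6273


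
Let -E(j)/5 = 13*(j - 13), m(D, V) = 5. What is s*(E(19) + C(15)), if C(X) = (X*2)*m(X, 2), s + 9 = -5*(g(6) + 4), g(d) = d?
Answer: 14160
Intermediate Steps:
s = -59 (s = -9 - 5*(6 + 4) = -9 - 5*10 = -9 - 50 = -59)
C(X) = 10*X (C(X) = (X*2)*5 = (2*X)*5 = 10*X)
E(j) = 845 - 65*j (E(j) = -65*(j - 13) = -65*(-13 + j) = -5*(-169 + 13*j) = 845 - 65*j)
s*(E(19) + C(15)) = -59*((845 - 65*19) + 10*15) = -59*((845 - 1235) + 150) = -59*(-390 + 150) = -59*(-240) = 14160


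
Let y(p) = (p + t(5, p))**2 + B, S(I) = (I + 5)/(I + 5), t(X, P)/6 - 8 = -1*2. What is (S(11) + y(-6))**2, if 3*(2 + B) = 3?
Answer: 810000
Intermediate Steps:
t(X, P) = 36 (t(X, P) = 48 + 6*(-1*2) = 48 + 6*(-2) = 48 - 12 = 36)
B = -1 (B = -2 + (1/3)*3 = -2 + 1 = -1)
S(I) = 1 (S(I) = (5 + I)/(5 + I) = 1)
y(p) = -1 + (36 + p)**2 (y(p) = (p + 36)**2 - 1 = (36 + p)**2 - 1 = -1 + (36 + p)**2)
(S(11) + y(-6))**2 = (1 + (-1 + (36 - 6)**2))**2 = (1 + (-1 + 30**2))**2 = (1 + (-1 + 900))**2 = (1 + 899)**2 = 900**2 = 810000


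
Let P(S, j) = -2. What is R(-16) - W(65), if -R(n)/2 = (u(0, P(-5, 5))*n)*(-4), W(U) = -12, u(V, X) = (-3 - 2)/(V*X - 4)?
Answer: -148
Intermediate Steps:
u(V, X) = -5/(-4 + V*X)
R(n) = 10*n (R(n) = -2*(-5/(-4 + 0*(-2)))*n*(-4) = -2*(-5/(-4 + 0))*n*(-4) = -2*(-5/(-4))*n*(-4) = -2*(-5*(-¼))*n*(-4) = -2*5*n/4*(-4) = -(-10)*n = 10*n)
R(-16) - W(65) = 10*(-16) - 1*(-12) = -160 + 12 = -148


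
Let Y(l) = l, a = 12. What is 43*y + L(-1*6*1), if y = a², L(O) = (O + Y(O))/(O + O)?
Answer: 6193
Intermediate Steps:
L(O) = 1 (L(O) = (O + O)/(O + O) = (2*O)/((2*O)) = (2*O)*(1/(2*O)) = 1)
y = 144 (y = 12² = 144)
43*y + L(-1*6*1) = 43*144 + 1 = 6192 + 1 = 6193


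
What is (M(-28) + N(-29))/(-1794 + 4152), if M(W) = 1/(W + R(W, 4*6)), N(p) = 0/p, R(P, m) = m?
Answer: -1/9432 ≈ -0.00010602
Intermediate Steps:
N(p) = 0
M(W) = 1/(24 + W) (M(W) = 1/(W + 4*6) = 1/(W + 24) = 1/(24 + W))
(M(-28) + N(-29))/(-1794 + 4152) = (1/(24 - 28) + 0)/(-1794 + 4152) = (1/(-4) + 0)/2358 = (-¼ + 0)*(1/2358) = -¼*1/2358 = -1/9432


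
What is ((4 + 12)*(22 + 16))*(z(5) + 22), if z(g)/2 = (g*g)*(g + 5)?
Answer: 317376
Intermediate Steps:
z(g) = 2*g**2*(5 + g) (z(g) = 2*((g*g)*(g + 5)) = 2*(g**2*(5 + g)) = 2*g**2*(5 + g))
((4 + 12)*(22 + 16))*(z(5) + 22) = ((4 + 12)*(22 + 16))*(2*5**2*(5 + 5) + 22) = (16*38)*(2*25*10 + 22) = 608*(500 + 22) = 608*522 = 317376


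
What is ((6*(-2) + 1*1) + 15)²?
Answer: 16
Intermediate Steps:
((6*(-2) + 1*1) + 15)² = ((-12 + 1) + 15)² = (-11 + 15)² = 4² = 16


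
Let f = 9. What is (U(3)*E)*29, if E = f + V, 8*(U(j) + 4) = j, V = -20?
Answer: 9251/8 ≈ 1156.4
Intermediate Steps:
U(j) = -4 + j/8
E = -11 (E = 9 - 20 = -11)
(U(3)*E)*29 = ((-4 + (⅛)*3)*(-11))*29 = ((-4 + 3/8)*(-11))*29 = -29/8*(-11)*29 = (319/8)*29 = 9251/8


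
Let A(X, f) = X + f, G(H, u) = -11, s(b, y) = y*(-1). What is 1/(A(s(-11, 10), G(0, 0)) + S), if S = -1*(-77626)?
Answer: 1/77605 ≈ 1.2886e-5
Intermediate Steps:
s(b, y) = -y
S = 77626
1/(A(s(-11, 10), G(0, 0)) + S) = 1/((-1*10 - 11) + 77626) = 1/((-10 - 11) + 77626) = 1/(-21 + 77626) = 1/77605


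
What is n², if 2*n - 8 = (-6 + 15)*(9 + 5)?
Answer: 4489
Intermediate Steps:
n = 67 (n = 4 + ((-6 + 15)*(9 + 5))/2 = 4 + (9*14)/2 = 4 + (½)*126 = 4 + 63 = 67)
n² = 67² = 4489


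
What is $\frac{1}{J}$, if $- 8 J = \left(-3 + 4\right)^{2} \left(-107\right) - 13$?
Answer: $\frac{1}{15} \approx 0.066667$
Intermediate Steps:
$J = 15$ ($J = - \frac{\left(-3 + 4\right)^{2} \left(-107\right) - 13}{8} = - \frac{1^{2} \left(-107\right) - 13}{8} = - \frac{1 \left(-107\right) - 13}{8} = - \frac{-107 - 13}{8} = \left(- \frac{1}{8}\right) \left(-120\right) = 15$)
$\frac{1}{J} = \frac{1}{15}$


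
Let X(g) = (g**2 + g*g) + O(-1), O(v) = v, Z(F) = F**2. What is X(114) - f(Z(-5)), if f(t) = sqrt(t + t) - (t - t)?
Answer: 25991 - 5*sqrt(2) ≈ 25984.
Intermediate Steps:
f(t) = sqrt(2)*sqrt(t) (f(t) = sqrt(2*t) - 1*0 = sqrt(2)*sqrt(t) + 0 = sqrt(2)*sqrt(t))
X(g) = -1 + 2*g**2 (X(g) = (g**2 + g*g) - 1 = (g**2 + g**2) - 1 = 2*g**2 - 1 = -1 + 2*g**2)
X(114) - f(Z(-5)) = (-1 + 2*114**2) - sqrt(2)*sqrt((-5)**2) = (-1 + 2*12996) - sqrt(2)*sqrt(25) = (-1 + 25992) - sqrt(2)*5 = 25991 - 5*sqrt(2)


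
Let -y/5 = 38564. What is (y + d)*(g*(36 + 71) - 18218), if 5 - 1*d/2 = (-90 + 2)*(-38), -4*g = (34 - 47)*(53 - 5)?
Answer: 304433948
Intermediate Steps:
g = 156 (g = -(34 - 47)*(53 - 5)/4 = -(-13)*48/4 = -1/4*(-624) = 156)
d = -6678 (d = 10 - 2*(-90 + 2)*(-38) = 10 - (-176)*(-38) = 10 - 2*3344 = 10 - 6688 = -6678)
y = -192820 (y = -5*38564 = -192820)
(y + d)*(g*(36 + 71) - 18218) = (-192820 - 6678)*(156*(36 + 71) - 18218) = -199498*(156*107 - 18218) = -199498*(16692 - 18218) = -199498*(-1526) = 304433948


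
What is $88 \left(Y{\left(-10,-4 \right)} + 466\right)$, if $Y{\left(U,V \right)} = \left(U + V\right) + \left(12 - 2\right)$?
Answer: $40656$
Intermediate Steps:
$Y{\left(U,V \right)} = 10 + U + V$ ($Y{\left(U,V \right)} = \left(U + V\right) + \left(12 - 2\right) = \left(U + V\right) + 10 = 10 + U + V$)
$88 \left(Y{\left(-10,-4 \right)} + 466\right) = 88 \left(\left(10 - 10 - 4\right) + 466\right) = 88 \left(-4 + 466\right) = 88 \cdot 462 = 40656$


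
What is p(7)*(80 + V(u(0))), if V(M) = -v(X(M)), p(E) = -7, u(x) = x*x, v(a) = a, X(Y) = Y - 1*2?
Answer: -574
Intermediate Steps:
X(Y) = -2 + Y (X(Y) = Y - 2 = -2 + Y)
u(x) = x**2
V(M) = 2 - M (V(M) = -(-2 + M) = 2 - M)
p(7)*(80 + V(u(0))) = -7*(80 + (2 - 1*0**2)) = -7*(80 + (2 - 1*0)) = -7*(80 + (2 + 0)) = -7*(80 + 2) = -7*82 = -574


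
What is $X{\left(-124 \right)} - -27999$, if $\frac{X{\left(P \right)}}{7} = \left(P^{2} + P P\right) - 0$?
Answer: $243263$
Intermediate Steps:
$X{\left(P \right)} = 14 P^{2}$ ($X{\left(P \right)} = 7 \left(\left(P^{2} + P P\right) - 0\right) = 7 \left(\left(P^{2} + P^{2}\right) + 0\right) = 7 \left(2 P^{2} + 0\right) = 7 \cdot 2 P^{2} = 14 P^{2}$)
$X{\left(-124 \right)} - -27999 = 14 \left(-124\right)^{2} - -27999 = 14 \cdot 15376 + 27999 = 215264 + 27999 = 243263$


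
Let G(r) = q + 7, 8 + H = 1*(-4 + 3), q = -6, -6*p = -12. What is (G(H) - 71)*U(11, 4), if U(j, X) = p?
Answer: -140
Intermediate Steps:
p = 2 (p = -⅙*(-12) = 2)
H = -9 (H = -8 + 1*(-4 + 3) = -8 + 1*(-1) = -8 - 1 = -9)
U(j, X) = 2
G(r) = 1 (G(r) = -6 + 7 = 1)
(G(H) - 71)*U(11, 4) = (1 - 71)*2 = -70*2 = -140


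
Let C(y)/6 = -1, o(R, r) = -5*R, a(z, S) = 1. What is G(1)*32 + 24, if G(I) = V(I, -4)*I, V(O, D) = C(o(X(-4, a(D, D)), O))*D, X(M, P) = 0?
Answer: 792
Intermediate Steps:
C(y) = -6 (C(y) = 6*(-1) = -6)
V(O, D) = -6*D
G(I) = 24*I (G(I) = (-6*(-4))*I = 24*I)
G(1)*32 + 24 = (24*1)*32 + 24 = 24*32 + 24 = 768 + 24 = 792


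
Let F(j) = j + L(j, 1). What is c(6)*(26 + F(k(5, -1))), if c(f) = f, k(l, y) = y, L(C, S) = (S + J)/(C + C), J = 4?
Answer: 135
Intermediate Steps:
L(C, S) = (4 + S)/(2*C) (L(C, S) = (S + 4)/(C + C) = (4 + S)/((2*C)) = (4 + S)*(1/(2*C)) = (4 + S)/(2*C))
F(j) = j + 5/(2*j) (F(j) = j + (4 + 1)/(2*j) = j + (½)*5/j = j + 5/(2*j))
c(6)*(26 + F(k(5, -1))) = 6*(26 + (-1 + (5/2)/(-1))) = 6*(26 + (-1 + (5/2)*(-1))) = 6*(26 + (-1 - 5/2)) = 6*(26 - 7/2) = 6*(45/2) = 135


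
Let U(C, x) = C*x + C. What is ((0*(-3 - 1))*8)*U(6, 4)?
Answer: 0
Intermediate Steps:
U(C, x) = C + C*x
((0*(-3 - 1))*8)*U(6, 4) = ((0*(-3 - 1))*8)*(6*(1 + 4)) = ((0*(-4))*8)*(6*5) = (0*8)*30 = 0*30 = 0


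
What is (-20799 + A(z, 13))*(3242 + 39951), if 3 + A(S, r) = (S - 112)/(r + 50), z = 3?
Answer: -56610257555/63 ≈ -8.9858e+8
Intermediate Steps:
A(S, r) = -3 + (-112 + S)/(50 + r) (A(S, r) = -3 + (S - 112)/(r + 50) = -3 + (-112 + S)/(50 + r))
(-20799 + A(z, 13))*(3242 + 39951) = (-20799 + (-262 + 3 - 3*13)/(50 + 13))*(3242 + 39951) = (-20799 + (-262 + 3 - 39)/63)*43193 = (-20799 + (1/63)*(-298))*43193 = (-20799 - 298/63)*43193 = -1310635/63*43193 = -56610257555/63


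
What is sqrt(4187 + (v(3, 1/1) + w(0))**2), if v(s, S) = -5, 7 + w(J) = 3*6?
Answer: sqrt(4223) ≈ 64.985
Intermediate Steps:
w(J) = 11 (w(J) = -7 + 3*6 = -7 + 18 = 11)
sqrt(4187 + (v(3, 1/1) + w(0))**2) = sqrt(4187 + (-5 + 11)**2) = sqrt(4187 + 6**2) = sqrt(4187 + 36) = sqrt(4223)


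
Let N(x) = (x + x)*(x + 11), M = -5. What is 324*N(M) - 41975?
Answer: -61415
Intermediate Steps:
N(x) = 2*x*(11 + x) (N(x) = (2*x)*(11 + x) = 2*x*(11 + x))
324*N(M) - 41975 = 324*(2*(-5)*(11 - 5)) - 41975 = 324*(2*(-5)*6) - 41975 = 324*(-60) - 41975 = -19440 - 41975 = -61415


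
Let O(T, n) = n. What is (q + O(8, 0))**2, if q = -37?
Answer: 1369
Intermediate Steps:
(q + O(8, 0))**2 = (-37 + 0)**2 = (-37)**2 = 1369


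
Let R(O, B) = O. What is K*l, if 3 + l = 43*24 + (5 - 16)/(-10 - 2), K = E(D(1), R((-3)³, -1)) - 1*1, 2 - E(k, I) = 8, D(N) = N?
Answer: -86513/12 ≈ -7209.4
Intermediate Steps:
E(k, I) = -6 (E(k, I) = 2 - 1*8 = 2 - 8 = -6)
K = -7 (K = -6 - 1*1 = -6 - 1 = -7)
l = 12359/12 (l = -3 + (43*24 + (5 - 16)/(-10 - 2)) = -3 + (1032 - 11/(-12)) = -3 + (1032 - 11*(-1/12)) = -3 + (1032 + 11/12) = -3 + 12395/12 = 12359/12 ≈ 1029.9)
K*l = -7*12359/12 = -86513/12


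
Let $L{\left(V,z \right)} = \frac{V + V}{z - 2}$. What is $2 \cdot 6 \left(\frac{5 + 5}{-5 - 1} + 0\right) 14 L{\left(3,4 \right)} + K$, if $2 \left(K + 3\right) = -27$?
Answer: $- \frac{1713}{2} \approx -856.5$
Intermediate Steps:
$K = - \frac{33}{2}$ ($K = -3 + \frac{1}{2} \left(-27\right) = -3 - \frac{27}{2} = - \frac{33}{2} \approx -16.5$)
$L{\left(V,z \right)} = \frac{2 V}{-2 + z}$
$2 \cdot 6 \left(\frac{5 + 5}{-5 - 1} + 0\right) 14 L{\left(3,4 \right)} + K = 2 \cdot 6 \left(\frac{5 + 5}{-5 - 1} + 0\right) 14 \cdot 2 \cdot 3 \frac{1}{-2 + 4} - \frac{33}{2} = 12 \left(\frac{10}{-6} + 0\right) 14 \cdot 2 \cdot 3 \cdot \frac{1}{2} - \frac{33}{2} = 12 \left(10 \left(- \frac{1}{6}\right) + 0\right) 14 \cdot 2 \cdot 3 \cdot \frac{1}{2} - \frac{33}{2} = 12 \left(- \frac{5}{3} + 0\right) 14 \cdot 3 - \frac{33}{2} = 12 \left(- \frac{5}{3}\right) 42 - \frac{33}{2} = \left(-20\right) 42 - \frac{33}{2} = -840 - \frac{33}{2} = - \frac{1713}{2}$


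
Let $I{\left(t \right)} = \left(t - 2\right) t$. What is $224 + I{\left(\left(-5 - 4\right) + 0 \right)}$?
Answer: $323$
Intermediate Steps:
$I{\left(t \right)} = t \left(-2 + t\right)$ ($I{\left(t \right)} = \left(t - 2\right) t = \left(-2 + t\right) t = t \left(-2 + t\right)$)
$224 + I{\left(\left(-5 - 4\right) + 0 \right)} = 224 + \left(\left(-5 - 4\right) + 0\right) \left(-2 + \left(\left(-5 - 4\right) + 0\right)\right) = 224 + \left(-9 + 0\right) \left(-2 + \left(-9 + 0\right)\right) = 224 - 9 \left(-2 - 9\right) = 224 - -99 = 224 + 99 = 323$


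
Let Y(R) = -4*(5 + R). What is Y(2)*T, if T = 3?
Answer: -84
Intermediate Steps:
Y(R) = -20 - 4*R
Y(2)*T = (-20 - 4*2)*3 = (-20 - 8)*3 = -28*3 = -84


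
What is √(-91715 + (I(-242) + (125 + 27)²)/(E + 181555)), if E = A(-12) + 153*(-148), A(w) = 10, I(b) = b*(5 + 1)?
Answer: I*√2316339982205823/158921 ≈ 302.84*I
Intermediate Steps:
I(b) = 6*b (I(b) = b*6 = 6*b)
E = -22634 (E = 10 + 153*(-148) = 10 - 22644 = -22634)
√(-91715 + (I(-242) + (125 + 27)²)/(E + 181555)) = √(-91715 + (6*(-242) + (125 + 27)²)/(-22634 + 181555)) = √(-91715 + (-1452 + 152²)/158921) = √(-91715 + (-1452 + 23104)*(1/158921)) = √(-91715 + 21652*(1/158921)) = √(-91715 + 21652/158921) = √(-14575417863/158921) = I*√2316339982205823/158921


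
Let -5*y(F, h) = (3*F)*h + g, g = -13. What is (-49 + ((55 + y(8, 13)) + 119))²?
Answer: 106276/25 ≈ 4251.0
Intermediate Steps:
y(F, h) = 13/5 - 3*F*h/5 (y(F, h) = -((3*F)*h - 13)/5 = -(3*F*h - 13)/5 = -(-13 + 3*F*h)/5 = 13/5 - 3*F*h/5)
(-49 + ((55 + y(8, 13)) + 119))² = (-49 + ((55 + (13/5 - ⅗*8*13)) + 119))² = (-49 + ((55 + (13/5 - 312/5)) + 119))² = (-49 + ((55 - 299/5) + 119))² = (-49 + (-24/5 + 119))² = (-49 + 571/5)² = (326/5)² = 106276/25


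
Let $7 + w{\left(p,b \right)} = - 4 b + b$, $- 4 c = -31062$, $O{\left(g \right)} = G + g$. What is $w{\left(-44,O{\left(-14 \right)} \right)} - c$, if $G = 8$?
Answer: $- \frac{15509}{2} \approx -7754.5$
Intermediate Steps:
$O{\left(g \right)} = 8 + g$
$c = \frac{15531}{2}$ ($c = \left(- \frac{1}{4}\right) \left(-31062\right) = \frac{15531}{2} \approx 7765.5$)
$w{\left(p,b \right)} = -7 - 3 b$ ($w{\left(p,b \right)} = -7 + \left(- 4 b + b\right) = -7 - 3 b$)
$w{\left(-44,O{\left(-14 \right)} \right)} - c = \left(-7 - 3 \left(8 - 14\right)\right) - \frac{15531}{2} = \left(-7 - -18\right) - \frac{15531}{2} = \left(-7 + 18\right) - \frac{15531}{2} = 11 - \frac{15531}{2} = - \frac{15509}{2}$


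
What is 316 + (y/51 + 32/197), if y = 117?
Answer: 1066511/3349 ≈ 318.46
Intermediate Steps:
316 + (y/51 + 32/197) = 316 + (117/51 + 32/197) = 316 + (117*(1/51) + 32*(1/197)) = 316 + (39/17 + 32/197) = 316 + 8227/3349 = 1066511/3349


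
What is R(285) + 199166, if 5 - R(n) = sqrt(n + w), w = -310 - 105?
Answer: 199171 - I*sqrt(130) ≈ 1.9917e+5 - 11.402*I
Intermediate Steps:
w = -415
R(n) = 5 - sqrt(-415 + n) (R(n) = 5 - sqrt(n - 415) = 5 - sqrt(-415 + n))
R(285) + 199166 = (5 - sqrt(-415 + 285)) + 199166 = (5 - sqrt(-130)) + 199166 = (5 - I*sqrt(130)) + 199166 = 199171 - I*sqrt(130)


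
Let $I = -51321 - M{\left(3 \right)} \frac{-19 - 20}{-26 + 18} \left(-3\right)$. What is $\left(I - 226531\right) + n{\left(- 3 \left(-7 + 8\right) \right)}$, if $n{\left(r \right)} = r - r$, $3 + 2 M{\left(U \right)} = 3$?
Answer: $-277852$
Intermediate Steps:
$M{\left(U \right)} = 0$ ($M{\left(U \right)} = - \frac{3}{2} + \frac{1}{2} \cdot 3 = - \frac{3}{2} + \frac{3}{2} = 0$)
$n{\left(r \right)} = 0$
$I = -51321$ ($I = -51321 - 0 \frac{-19 - 20}{-26 + 18} \left(-3\right) = -51321 - 0 \left(- \frac{39}{-8}\right) \left(-3\right) = -51321 - 0 \left(\left(-39\right) \left(- \frac{1}{8}\right)\right) \left(-3\right) = -51321 - 0 \cdot \frac{39}{8} \left(-3\right) = -51321 - 0 \left(-3\right) = -51321 - 0 = -51321 + 0 = -51321$)
$\left(I - 226531\right) + n{\left(- 3 \left(-7 + 8\right) \right)} = \left(-51321 - 226531\right) + 0 = -277852 + 0 = -277852$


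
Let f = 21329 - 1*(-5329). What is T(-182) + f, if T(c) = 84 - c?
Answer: 26924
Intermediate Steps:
f = 26658 (f = 21329 + 5329 = 26658)
T(-182) + f = (84 - 1*(-182)) + 26658 = (84 + 182) + 26658 = 266 + 26658 = 26924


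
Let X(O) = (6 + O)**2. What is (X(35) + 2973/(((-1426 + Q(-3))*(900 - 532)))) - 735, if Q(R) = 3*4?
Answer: 492250019/520352 ≈ 945.99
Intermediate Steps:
Q(R) = 12
(X(35) + 2973/(((-1426 + Q(-3))*(900 - 532)))) - 735 = ((6 + 35)**2 + 2973/(((-1426 + 12)*(900 - 532)))) - 735 = (41**2 + 2973/((-1414*368))) - 735 = (1681 + 2973/(-520352)) - 735 = (1681 + 2973*(-1/520352)) - 735 = (1681 - 2973/520352) - 735 = 874708739/520352 - 735 = 492250019/520352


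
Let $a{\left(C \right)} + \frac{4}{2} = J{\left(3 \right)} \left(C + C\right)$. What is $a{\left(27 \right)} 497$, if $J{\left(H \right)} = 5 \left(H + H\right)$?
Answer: $804146$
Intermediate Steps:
$J{\left(H \right)} = 10 H$ ($J{\left(H \right)} = 5 \cdot 2 H = 10 H$)
$a{\left(C \right)} = -2 + 60 C$ ($a{\left(C \right)} = -2 + 10 \cdot 3 \left(C + C\right) = -2 + 30 \cdot 2 C = -2 + 60 C$)
$a{\left(27 \right)} 497 = \left(-2 + 60 \cdot 27\right) 497 = \left(-2 + 1620\right) 497 = 1618 \cdot 497 = 804146$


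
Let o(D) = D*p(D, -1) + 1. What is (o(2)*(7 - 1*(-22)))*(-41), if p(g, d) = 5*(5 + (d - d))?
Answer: -60639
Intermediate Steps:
p(g, d) = 25 (p(g, d) = 5*(5 + 0) = 5*5 = 25)
o(D) = 1 + 25*D (o(D) = D*25 + 1 = 25*D + 1 = 1 + 25*D)
(o(2)*(7 - 1*(-22)))*(-41) = ((1 + 25*2)*(7 - 1*(-22)))*(-41) = ((1 + 50)*(7 + 22))*(-41) = (51*29)*(-41) = 1479*(-41) = -60639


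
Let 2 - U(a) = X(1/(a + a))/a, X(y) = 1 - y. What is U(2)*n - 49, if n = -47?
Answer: -1003/8 ≈ -125.38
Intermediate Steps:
U(a) = 2 - (1 - 1/(2*a))/a (U(a) = 2 - (1 - 1/(a + a))/a = 2 - (1 - 1/(2*a))/a)
U(2)*n - 49 = (2 + (½)/2² - 1/2)*(-47) - 49 = (2 + (½)*(¼) - 1*½)*(-47) - 49 = (2 + ⅛ - ½)*(-47) - 49 = (13/8)*(-47) - 49 = -611/8 - 49 = -1003/8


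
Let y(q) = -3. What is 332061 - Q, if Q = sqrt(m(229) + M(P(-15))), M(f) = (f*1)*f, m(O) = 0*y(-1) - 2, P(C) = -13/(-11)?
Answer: 332061 - I*sqrt(73)/11 ≈ 3.3206e+5 - 0.77673*I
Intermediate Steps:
P(C) = 13/11 (P(C) = -13*(-1/11) = 13/11)
m(O) = -2 (m(O) = 0*(-3) - 2 = 0 - 2 = -2)
M(f) = f**2 (M(f) = f*f = f**2)
Q = I*sqrt(73)/11 (Q = sqrt(-2 + (13/11)**2) = sqrt(-2 + 169/121) = sqrt(-73/121) = I*sqrt(73)/11 ≈ 0.77673*I)
332061 - Q = 332061 - I*sqrt(73)/11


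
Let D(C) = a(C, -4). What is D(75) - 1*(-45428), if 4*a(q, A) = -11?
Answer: 181701/4 ≈ 45425.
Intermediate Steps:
a(q, A) = -11/4 (a(q, A) = (1/4)*(-11) = -11/4)
D(C) = -11/4
D(75) - 1*(-45428) = -11/4 - 1*(-45428) = -11/4 + 45428 = 181701/4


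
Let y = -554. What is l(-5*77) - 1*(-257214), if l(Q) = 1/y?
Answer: 142496555/554 ≈ 2.5721e+5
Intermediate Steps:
l(Q) = -1/554 (l(Q) = 1/(-554) = -1/554)
l(-5*77) - 1*(-257214) = -1/554 - 1*(-257214) = -1/554 + 257214 = 142496555/554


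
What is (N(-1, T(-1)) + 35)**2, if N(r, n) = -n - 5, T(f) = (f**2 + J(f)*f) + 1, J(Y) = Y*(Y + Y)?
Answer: 900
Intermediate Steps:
J(Y) = 2*Y**2 (J(Y) = Y*(2*Y) = 2*Y**2)
T(f) = 1 + f**2 + 2*f**3 (T(f) = (f**2 + (2*f**2)*f) + 1 = (f**2 + 2*f**3) + 1 = 1 + f**2 + 2*f**3)
N(r, n) = -5 - n
(N(-1, T(-1)) + 35)**2 = ((-5 - (1 + (-1)**2 + 2*(-1)**3)) + 35)**2 = ((-5 - (1 + 1 + 2*(-1))) + 35)**2 = ((-5 - (1 + 1 - 2)) + 35)**2 = ((-5 - 1*0) + 35)**2 = ((-5 + 0) + 35)**2 = (-5 + 35)**2 = 30**2 = 900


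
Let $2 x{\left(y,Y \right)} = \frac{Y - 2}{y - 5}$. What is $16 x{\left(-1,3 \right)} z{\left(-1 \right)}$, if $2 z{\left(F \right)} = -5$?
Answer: $\frac{10}{3} \approx 3.3333$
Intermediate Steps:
$x{\left(y,Y \right)} = \frac{-2 + Y}{2 \left(-5 + y\right)}$ ($x{\left(y,Y \right)} = \frac{\left(Y - 2\right) \frac{1}{y - 5}}{2} = \frac{\left(-2 + Y\right) \frac{1}{-5 + y}}{2} = \frac{\frac{1}{-5 + y} \left(-2 + Y\right)}{2} = \frac{-2 + Y}{2 \left(-5 + y\right)}$)
$z{\left(F \right)} = - \frac{5}{2}$ ($z{\left(F \right)} = \frac{1}{2} \left(-5\right) = - \frac{5}{2}$)
$16 x{\left(-1,3 \right)} z{\left(-1 \right)} = 16 \frac{-2 + 3}{2 \left(-5 - 1\right)} \left(- \frac{5}{2}\right) = 16 \cdot \frac{1}{2} \frac{1}{-6} \cdot 1 \left(- \frac{5}{2}\right) = 16 \cdot \frac{1}{2} \left(- \frac{1}{6}\right) 1 \left(- \frac{5}{2}\right) = 16 \left(- \frac{1}{12}\right) \left(- \frac{5}{2}\right) = \left(- \frac{4}{3}\right) \left(- \frac{5}{2}\right) = \frac{10}{3}$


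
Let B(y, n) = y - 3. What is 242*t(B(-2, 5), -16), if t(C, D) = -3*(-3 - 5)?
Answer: 5808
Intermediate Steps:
B(y, n) = -3 + y
t(C, D) = 24 (t(C, D) = -3*(-8) = 24)
242*t(B(-2, 5), -16) = 242*24 = 5808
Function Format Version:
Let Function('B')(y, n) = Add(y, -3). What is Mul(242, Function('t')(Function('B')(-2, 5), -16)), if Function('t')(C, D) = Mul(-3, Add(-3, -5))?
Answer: 5808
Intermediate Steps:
Function('B')(y, n) = Add(-3, y)
Function('t')(C, D) = 24 (Function('t')(C, D) = Mul(-3, -8) = 24)
Mul(242, Function('t')(Function('B')(-2, 5), -16)) = Mul(242, 24) = 5808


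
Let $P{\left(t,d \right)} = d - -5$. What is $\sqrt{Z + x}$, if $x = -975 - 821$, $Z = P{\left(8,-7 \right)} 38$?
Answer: $12 i \sqrt{13} \approx 43.267 i$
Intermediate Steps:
$P{\left(t,d \right)} = 5 + d$ ($P{\left(t,d \right)} = d + 5 = 5 + d$)
$Z = -76$ ($Z = \left(5 - 7\right) 38 = \left(-2\right) 38 = -76$)
$x = -1796$
$\sqrt{Z + x} = \sqrt{-76 - 1796} = \sqrt{-1872} = 12 i \sqrt{13}$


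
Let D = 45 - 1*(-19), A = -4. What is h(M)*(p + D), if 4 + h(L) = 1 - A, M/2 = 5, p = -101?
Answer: -37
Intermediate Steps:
M = 10 (M = 2*5 = 10)
h(L) = 1 (h(L) = -4 + (1 - 1*(-4)) = -4 + (1 + 4) = -4 + 5 = 1)
D = 64 (D = 45 + 19 = 64)
h(M)*(p + D) = 1*(-101 + 64) = 1*(-37) = -37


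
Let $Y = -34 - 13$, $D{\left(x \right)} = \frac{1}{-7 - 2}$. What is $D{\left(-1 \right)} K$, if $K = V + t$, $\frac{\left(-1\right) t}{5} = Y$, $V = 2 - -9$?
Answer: $- \frac{82}{3} \approx -27.333$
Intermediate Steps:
$V = 11$ ($V = 2 + 9 = 11$)
$D{\left(x \right)} = - \frac{1}{9}$ ($D{\left(x \right)} = \frac{1}{-9} = - \frac{1}{9}$)
$Y = -47$
$t = 235$ ($t = \left(-5\right) \left(-47\right) = 235$)
$K = 246$ ($K = 11 + 235 = 246$)
$D{\left(-1 \right)} K = \left(- \frac{1}{9}\right) 246 = - \frac{82}{3}$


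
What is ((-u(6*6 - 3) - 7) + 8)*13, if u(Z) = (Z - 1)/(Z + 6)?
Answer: 7/3 ≈ 2.3333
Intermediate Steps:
u(Z) = (-1 + Z)/(6 + Z)
((-u(6*6 - 3) - 7) + 8)*13 = ((-(-1 + (6*6 - 3))/(6 + (6*6 - 3)) - 7) + 8)*13 = ((-(-1 + (36 - 3))/(6 + (36 - 3)) - 7) + 8)*13 = ((-(-1 + 33)/(6 + 33) - 7) + 8)*13 = ((-32/39 - 7) + 8)*13 = (-305/39 + 8)*13 = (7/39)*13 = 7/3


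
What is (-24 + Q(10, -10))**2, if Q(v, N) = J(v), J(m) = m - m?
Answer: 576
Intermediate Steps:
J(m) = 0
Q(v, N) = 0
(-24 + Q(10, -10))**2 = (-24 + 0)**2 = (-24)**2 = 576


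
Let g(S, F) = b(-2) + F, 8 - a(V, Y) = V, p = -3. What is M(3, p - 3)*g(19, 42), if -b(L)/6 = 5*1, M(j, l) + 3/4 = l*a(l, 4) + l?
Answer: -1089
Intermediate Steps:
a(V, Y) = 8 - V
M(j, l) = -3/4 + l + l*(8 - l) (M(j, l) = -3/4 + (l*(8 - l) + l) = -3/4 + (l + l*(8 - l)) = -3/4 + l + l*(8 - l))
b(L) = -30
g(S, F) = -30 + F
M(3, p - 3)*g(19, 42) = (-3/4 - (-3 - 3)**2 + 9*(-3 - 3))*(-30 + 42) = (-3/4 - 1*(-6)**2 + 9*(-6))*12 = (-3/4 - 1*36 - 54)*12 = (-3/4 - 36 - 54)*12 = -363/4*12 = -1089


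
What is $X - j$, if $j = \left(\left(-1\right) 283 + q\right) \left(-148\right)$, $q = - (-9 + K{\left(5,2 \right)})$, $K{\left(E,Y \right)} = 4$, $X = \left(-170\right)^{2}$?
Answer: $-12244$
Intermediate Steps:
$X = 28900$
$q = 5$ ($q = - (-9 + 4) = \left(-1\right) \left(-5\right) = 5$)
$j = 41144$ ($j = \left(\left(-1\right) 283 + 5\right) \left(-148\right) = \left(-283 + 5\right) \left(-148\right) = \left(-278\right) \left(-148\right) = 41144$)
$X - j = 28900 - 41144 = -12244$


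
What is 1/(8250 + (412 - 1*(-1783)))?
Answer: 1/10445 ≈ 9.5740e-5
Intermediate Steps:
1/(8250 + (412 - 1*(-1783))) = 1/(8250 + (412 + 1783)) = 1/(8250 + 2195) = 1/10445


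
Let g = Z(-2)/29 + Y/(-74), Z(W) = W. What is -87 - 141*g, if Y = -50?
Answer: -185142/1073 ≈ -172.55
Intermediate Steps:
g = 651/1073 (g = -2/29 - 50/(-74) = -2*1/29 - 50*(-1/74) = -2/29 + 25/37 = 651/1073 ≈ 0.60671)
-87 - 141*g = -87 - 141*651/1073 = -87 - 91791/1073 = -185142/1073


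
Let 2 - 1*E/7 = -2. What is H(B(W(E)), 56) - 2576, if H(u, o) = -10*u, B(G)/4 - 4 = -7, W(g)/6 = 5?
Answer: -2456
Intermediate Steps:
E = 28 (E = 14 - 7*(-2) = 14 + 14 = 28)
W(g) = 30 (W(g) = 6*5 = 30)
B(G) = -12 (B(G) = 16 + 4*(-7) = 16 - 28 = -12)
H(B(W(E)), 56) - 2576 = -10*(-12) - 2576 = 120 - 2576 = -2456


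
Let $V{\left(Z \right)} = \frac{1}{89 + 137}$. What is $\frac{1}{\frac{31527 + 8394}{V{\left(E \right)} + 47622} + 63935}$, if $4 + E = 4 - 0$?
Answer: $\frac{10762573}{688114126901} \approx 1.5641 \cdot 10^{-5}$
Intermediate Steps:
$E = 0$ ($E = -4 + \left(4 - 0\right) = -4 + \left(4 + 0\right) = -4 + 4 = 0$)
$V{\left(Z \right)} = \frac{1}{226}$
$\frac{1}{\frac{31527 + 8394}{V{\left(E \right)} + 47622} + 63935} = \frac{1}{\frac{31527 + 8394}{\frac{1}{226} + 47622} + 63935} = \frac{1}{\frac{39921}{\frac{10762573}{226}} + 63935} = \frac{1}{39921 \cdot \frac{226}{10762573} + 63935} = \frac{1}{\frac{9022146}{10762573} + 63935} = \frac{1}{\frac{688114126901}{10762573}} = \frac{10762573}{688114126901}$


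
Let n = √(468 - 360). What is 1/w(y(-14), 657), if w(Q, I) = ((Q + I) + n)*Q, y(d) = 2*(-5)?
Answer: -647/4185010 + 3*√3/2092505 ≈ -0.00015212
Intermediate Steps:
n = 6*√3 (n = √108 = 6*√3 ≈ 10.392)
y(d) = -10
w(Q, I) = Q*(I + Q + 6*√3) (w(Q, I) = ((Q + I) + 6*√3)*Q = ((I + Q) + 6*√3)*Q = (I + Q + 6*√3)*Q = Q*(I + Q + 6*√3))
1/w(y(-14), 657) = 1/(-10*(657 - 10 + 6*√3)) = 1/(-10*(647 + 6*√3)) = 1/(-6470 - 60*√3)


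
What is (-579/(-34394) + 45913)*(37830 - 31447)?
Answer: 10079601477283/34394 ≈ 2.9306e+8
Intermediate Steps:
(-579/(-34394) + 45913)*(37830 - 31447) = (-579*(-1/34394) + 45913)*6383 = (579/34394 + 45913)*6383 = (1579132301/34394)*6383 = 10079601477283/34394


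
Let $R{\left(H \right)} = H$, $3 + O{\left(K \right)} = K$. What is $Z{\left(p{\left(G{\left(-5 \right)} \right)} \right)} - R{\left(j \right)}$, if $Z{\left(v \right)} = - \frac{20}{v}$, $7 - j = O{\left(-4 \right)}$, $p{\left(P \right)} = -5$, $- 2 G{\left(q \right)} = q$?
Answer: $-10$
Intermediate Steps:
$O{\left(K \right)} = -3 + K$
$G{\left(q \right)} = - \frac{q}{2}$
$j = 14$ ($j = 7 - \left(-3 - 4\right) = 7 - -7 = 7 + 7 = 14$)
$Z{\left(p{\left(G{\left(-5 \right)} \right)} \right)} - R{\left(j \right)} = - \frac{20}{-5} - 14 = \left(-20\right) \left(- \frac{1}{5}\right) - 14 = 4 - 14 = -10$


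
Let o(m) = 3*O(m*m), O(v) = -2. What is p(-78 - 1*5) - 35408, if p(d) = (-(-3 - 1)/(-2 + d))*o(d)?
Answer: -3009656/85 ≈ -35408.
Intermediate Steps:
o(m) = -6 (o(m) = 3*(-2) = -6)
p(d) = -24/(-2 + d) (p(d) = -(-3 - 1)/(-2 + d)*(-6) = -(-4)/(-2 + d)*(-6) = (4/(-2 + d))*(-6) = -24/(-2 + d))
p(-78 - 1*5) - 35408 = -24/(-2 + (-78 - 1*5)) - 35408 = -24/(-2 + (-78 - 5)) - 35408 = -24/(-2 - 83) - 35408 = -24/(-85) - 35408 = -24*(-1/85) - 35408 = 24/85 - 35408 = -3009656/85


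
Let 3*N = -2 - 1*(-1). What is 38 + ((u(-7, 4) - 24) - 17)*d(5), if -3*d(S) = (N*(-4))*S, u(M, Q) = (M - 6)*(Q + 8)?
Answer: 4282/9 ≈ 475.78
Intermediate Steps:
N = -⅓ (N = (-2 - 1*(-1))/3 = (-2 + 1)/3 = (⅓)*(-1) = -⅓ ≈ -0.33333)
u(M, Q) = (-6 + M)*(8 + Q)
d(S) = -4*S/9 (d(S) = -(-⅓*(-4))*S/3 = -4*S/9)
38 + ((u(-7, 4) - 24) - 17)*d(5) = 38 + (((-48 - 6*4 + 8*(-7) - 7*4) - 24) - 17)*(-4/9*5) = 38 + (((-48 - 24 - 56 - 28) - 24) - 17)*(-20/9) = 38 + ((-156 - 24) - 17)*(-20/9) = 38 + (-180 - 17)*(-20/9) = 38 - 197*(-20/9) = 38 + 3940/9 = 4282/9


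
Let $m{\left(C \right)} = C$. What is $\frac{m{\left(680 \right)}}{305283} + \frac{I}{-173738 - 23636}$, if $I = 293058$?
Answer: $- \frac{1540196743}{1038878049} \approx -1.4826$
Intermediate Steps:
$\frac{m{\left(680 \right)}}{305283} + \frac{I}{-173738 - 23636} = \frac{680}{305283} + \frac{293058}{-173738 - 23636} = 680 \cdot \frac{1}{305283} + \frac{293058}{-173738 - 23636} = \frac{680}{305283} + \frac{293058}{-197374} = \frac{680}{305283} + 293058 \left(- \frac{1}{197374}\right) = \frac{680}{305283} - \frac{146529}{98687} = - \frac{1540196743}{1038878049}$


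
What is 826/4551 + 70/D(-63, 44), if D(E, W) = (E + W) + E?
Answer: -3059/4551 ≈ -0.67216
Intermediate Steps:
D(E, W) = W + 2*E
826/4551 + 70/D(-63, 44) = 826/4551 + 70/(44 + 2*(-63)) = 826*(1/4551) + 70/(44 - 126) = 826/4551 + 70/(-82) = 826/4551 + 70*(-1/82) = 826/4551 - 35/41 = -3059/4551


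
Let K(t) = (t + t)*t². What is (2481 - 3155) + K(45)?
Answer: 181576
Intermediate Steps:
K(t) = 2*t³ (K(t) = (2*t)*t² = 2*t³)
(2481 - 3155) + K(45) = (2481 - 3155) + 2*45³ = -674 + 2*91125 = -674 + 182250 = 181576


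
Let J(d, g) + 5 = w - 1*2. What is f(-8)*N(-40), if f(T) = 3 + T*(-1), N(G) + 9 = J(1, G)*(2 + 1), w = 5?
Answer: -165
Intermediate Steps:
J(d, g) = -2 (J(d, g) = -5 + (5 - 1*2) = -5 + (5 - 2) = -5 + 3 = -2)
N(G) = -15 (N(G) = -9 - 2*(2 + 1) = -9 - 2*3 = -9 - 6 = -15)
f(T) = 3 - T
f(-8)*N(-40) = (3 - 1*(-8))*(-15) = (3 + 8)*(-15) = 11*(-15) = -165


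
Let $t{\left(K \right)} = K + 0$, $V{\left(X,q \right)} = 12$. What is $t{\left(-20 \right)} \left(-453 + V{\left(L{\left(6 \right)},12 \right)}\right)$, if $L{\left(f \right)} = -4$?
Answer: $8820$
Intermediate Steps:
$t{\left(K \right)} = K$
$t{\left(-20 \right)} \left(-453 + V{\left(L{\left(6 \right)},12 \right)}\right) = - 20 \left(-453 + 12\right) = \left(-20\right) \left(-441\right) = 8820$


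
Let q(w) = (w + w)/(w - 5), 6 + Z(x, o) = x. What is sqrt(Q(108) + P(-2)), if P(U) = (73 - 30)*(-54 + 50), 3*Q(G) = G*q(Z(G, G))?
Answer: 2*I*sqrt(226495)/97 ≈ 9.8127*I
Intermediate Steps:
Z(x, o) = -6 + x
q(w) = 2*w/(-5 + w) (q(w) = (2*w)/(-5 + w) = 2*w/(-5 + w))
Q(G) = 2*G*(-6 + G)/(3*(-11 + G)) (Q(G) = (G*(2*(-6 + G)/(-5 + (-6 + G))))/3 = (G*(2*(-6 + G)/(-11 + G)))/3 = (2*G*(-6 + G)/(-11 + G))/3 = 2*G*(-6 + G)/(3*(-11 + G)))
P(U) = -172 (P(U) = 43*(-4) = -172)
sqrt(Q(108) + P(-2)) = sqrt((2/3)*108*(-6 + 108)/(-11 + 108) - 172) = sqrt((2/3)*108*102/97 - 172) = sqrt((2/3)*108*(1/97)*102 - 172) = sqrt(7344/97 - 172) = sqrt(-9340/97) = 2*I*sqrt(226495)/97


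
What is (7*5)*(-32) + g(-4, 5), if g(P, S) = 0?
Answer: -1120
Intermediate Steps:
(7*5)*(-32) + g(-4, 5) = (7*5)*(-32) + 0 = 35*(-32) + 0 = -1120 + 0 = -1120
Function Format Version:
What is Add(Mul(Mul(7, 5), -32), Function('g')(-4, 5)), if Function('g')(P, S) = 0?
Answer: -1120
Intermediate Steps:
Add(Mul(Mul(7, 5), -32), Function('g')(-4, 5)) = Add(Mul(Mul(7, 5), -32), 0) = Add(Mul(35, -32), 0) = Add(-1120, 0) = -1120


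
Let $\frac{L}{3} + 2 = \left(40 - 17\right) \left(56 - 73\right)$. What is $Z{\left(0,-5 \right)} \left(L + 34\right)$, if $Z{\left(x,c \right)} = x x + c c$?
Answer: $-28625$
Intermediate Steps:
$Z{\left(x,c \right)} = c^{2} + x^{2}$ ($Z{\left(x,c \right)} = x^{2} + c^{2} = c^{2} + x^{2}$)
$L = -1179$ ($L = -6 + 3 \left(40 - 17\right) \left(56 - 73\right) = -6 + 3 \cdot 23 \left(-17\right) = -6 + 3 \left(-391\right) = -6 - 1173 = -1179$)
$Z{\left(0,-5 \right)} \left(L + 34\right) = \left(\left(-5\right)^{2} + 0^{2}\right) \left(-1179 + 34\right) = \left(25 + 0\right) \left(-1145\right) = 25 \left(-1145\right) = -28625$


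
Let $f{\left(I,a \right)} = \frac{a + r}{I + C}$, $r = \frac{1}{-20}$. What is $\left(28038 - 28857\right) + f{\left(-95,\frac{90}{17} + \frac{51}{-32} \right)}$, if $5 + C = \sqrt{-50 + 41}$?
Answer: $- \frac{1114892101}{1361224} - \frac{29787 i}{27224480} \approx -819.04 - 0.0010941 i$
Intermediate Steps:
$C = -5 + 3 i$ ($C = -5 + \sqrt{-50 + 41} = -5 + \sqrt{-9} = -5 + 3 i \approx -5.0 + 3.0 i$)
$r = - \frac{1}{20} \approx -0.05$
$f{\left(I,a \right)} = \frac{- \frac{1}{20} + a}{-5 + I + 3 i}$ ($f{\left(I,a \right)} = \frac{a - \frac{1}{20}}{I - \left(5 - 3 i\right)} = \frac{- \frac{1}{20} + a}{-5 + I + 3 i}$)
$\left(28038 - 28857\right) + f{\left(-95,\frac{90}{17} + \frac{51}{-32} \right)} = \left(28038 - 28857\right) + \frac{- \frac{1}{20} + \left(\frac{90}{17} + \frac{51}{-32}\right)}{-5 - 95 + 3 i} = -819 + \frac{- \frac{1}{20} + \left(90 \cdot \frac{1}{17} + 51 \left(- \frac{1}{32}\right)\right)}{-100 + 3 i} = -819 + \frac{-100 - 3 i}{10009} \left(- \frac{1}{20} + \left(\frac{90}{17} - \frac{51}{32}\right)\right) = -819 + \frac{-100 - 3 i}{10009} \left(- \frac{1}{20} + \frac{2013}{544}\right) = -819 + \frac{-100 - 3 i}{10009} \cdot \frac{9929}{2720} = -819 + \frac{9929 \left(-100 - 3 i\right)}{27224480}$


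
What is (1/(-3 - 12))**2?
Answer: 1/225 ≈ 0.0044444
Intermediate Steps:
(1/(-3 - 12))**2 = (1/(-15))**2 = (-1/15)**2 = 1/225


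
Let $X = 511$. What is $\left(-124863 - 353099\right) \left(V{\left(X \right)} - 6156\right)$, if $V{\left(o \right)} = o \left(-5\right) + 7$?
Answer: $4160181248$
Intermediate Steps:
$V{\left(o \right)} = 7 - 5 o$ ($V{\left(o \right)} = - 5 o + 7 = 7 - 5 o$)
$\left(-124863 - 353099\right) \left(V{\left(X \right)} - 6156\right) = \left(-124863 - 353099\right) \left(\left(7 - 2555\right) - 6156\right) = - 477962 \left(\left(7 - 2555\right) - 6156\right) = - 477962 \left(-2548 - 6156\right) = \left(-477962\right) \left(-8704\right) = 4160181248$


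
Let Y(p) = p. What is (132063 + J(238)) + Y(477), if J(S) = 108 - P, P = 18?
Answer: 132630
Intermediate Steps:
J(S) = 90 (J(S) = 108 - 1*18 = 108 - 18 = 90)
(132063 + J(238)) + Y(477) = (132063 + 90) + 477 = 132153 + 477 = 132630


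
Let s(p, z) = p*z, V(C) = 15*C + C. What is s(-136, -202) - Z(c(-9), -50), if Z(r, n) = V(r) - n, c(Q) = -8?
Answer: 27550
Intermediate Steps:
V(C) = 16*C
Z(r, n) = -n + 16*r (Z(r, n) = 16*r - n = -n + 16*r)
s(-136, -202) - Z(c(-9), -50) = -136*(-202) - (-1*(-50) + 16*(-8)) = 27472 - (50 - 128) = 27472 - 1*(-78) = 27472 + 78 = 27550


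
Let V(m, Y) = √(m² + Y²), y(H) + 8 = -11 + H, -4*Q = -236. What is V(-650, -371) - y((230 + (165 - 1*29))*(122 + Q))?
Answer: -66227 + √560141 ≈ -65479.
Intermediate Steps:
Q = 59 (Q = -¼*(-236) = 59)
y(H) = -19 + H (y(H) = -8 + (-11 + H) = -19 + H)
V(m, Y) = √(Y² + m²)
V(-650, -371) - y((230 + (165 - 1*29))*(122 + Q)) = √((-371)² + (-650)²) - (-19 + (230 + (165 - 1*29))*(122 + 59)) = √(137641 + 422500) - (-19 + (230 + (165 - 29))*181) = √560141 - (-19 + (230 + 136)*181) = √560141 - (-19 + 366*181) = √560141 - (-19 + 66246) = √560141 - 1*66227 = √560141 - 66227 = -66227 + √560141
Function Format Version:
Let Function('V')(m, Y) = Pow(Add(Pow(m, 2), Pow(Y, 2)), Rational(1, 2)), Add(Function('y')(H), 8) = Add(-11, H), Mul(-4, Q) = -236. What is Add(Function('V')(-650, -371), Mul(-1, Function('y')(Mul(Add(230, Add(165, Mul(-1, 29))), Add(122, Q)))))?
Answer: Add(-66227, Pow(560141, Rational(1, 2))) ≈ -65479.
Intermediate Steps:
Q = 59 (Q = Mul(Rational(-1, 4), -236) = 59)
Function('y')(H) = Add(-19, H) (Function('y')(H) = Add(-8, Add(-11, H)) = Add(-19, H))
Function('V')(m, Y) = Pow(Add(Pow(Y, 2), Pow(m, 2)), Rational(1, 2))
Add(Function('V')(-650, -371), Mul(-1, Function('y')(Mul(Add(230, Add(165, Mul(-1, 29))), Add(122, Q))))) = Add(Pow(Add(Pow(-371, 2), Pow(-650, 2)), Rational(1, 2)), Mul(-1, Add(-19, Mul(Add(230, Add(165, Mul(-1, 29))), Add(122, 59))))) = Add(Pow(Add(137641, 422500), Rational(1, 2)), Mul(-1, Add(-19, Mul(Add(230, Add(165, -29)), 181)))) = Add(Pow(560141, Rational(1, 2)), Mul(-1, Add(-19, Mul(Add(230, 136), 181)))) = Add(Pow(560141, Rational(1, 2)), Mul(-1, Add(-19, Mul(366, 181)))) = Add(Pow(560141, Rational(1, 2)), Mul(-1, Add(-19, 66246))) = Add(Pow(560141, Rational(1, 2)), Mul(-1, 66227)) = Add(Pow(560141, Rational(1, 2)), -66227) = Add(-66227, Pow(560141, Rational(1, 2)))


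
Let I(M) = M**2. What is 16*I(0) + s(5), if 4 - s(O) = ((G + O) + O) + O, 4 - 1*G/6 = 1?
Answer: -29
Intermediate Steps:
G = 18 (G = 24 - 6*1 = 24 - 6 = 18)
s(O) = -14 - 3*O (s(O) = 4 - (((18 + O) + O) + O) = 4 - ((18 + 2*O) + O) = 4 - (18 + 3*O) = 4 + (-18 - 3*O) = -14 - 3*O)
16*I(0) + s(5) = 16*0**2 + (-14 - 3*5) = 16*0 + (-14 - 15) = 0 - 29 = -29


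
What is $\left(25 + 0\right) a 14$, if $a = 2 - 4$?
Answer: $-700$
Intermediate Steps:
$a = -2$ ($a = 2 - 4 = -2$)
$\left(25 + 0\right) a 14 = \left(25 + 0\right) \left(\left(-2\right) 14\right) = 25 \left(-28\right) = -700$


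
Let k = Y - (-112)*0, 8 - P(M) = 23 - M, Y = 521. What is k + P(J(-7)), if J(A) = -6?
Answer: 500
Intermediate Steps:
P(M) = -15 + M (P(M) = 8 - (23 - M) = 8 + (-23 + M) = -15 + M)
k = 521 (k = 521 - (-112)*0 = 521 - 1*0 = 521 + 0 = 521)
k + P(J(-7)) = 521 + (-15 - 6) = 521 - 21 = 500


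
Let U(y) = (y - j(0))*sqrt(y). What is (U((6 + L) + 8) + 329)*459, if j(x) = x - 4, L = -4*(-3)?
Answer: 151011 + 13770*sqrt(26) ≈ 2.2122e+5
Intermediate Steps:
L = 12
j(x) = -4 + x
U(y) = sqrt(y)*(4 + y) (U(y) = (y - (-4 + 0))*sqrt(y) = (y - 1*(-4))*sqrt(y) = (y + 4)*sqrt(y) = (4 + y)*sqrt(y) = sqrt(y)*(4 + y))
(U((6 + L) + 8) + 329)*459 = (sqrt((6 + 12) + 8)*(4 + ((6 + 12) + 8)) + 329)*459 = (sqrt(18 + 8)*(4 + (18 + 8)) + 329)*459 = (sqrt(26)*(4 + 26) + 329)*459 = (sqrt(26)*30 + 329)*459 = (30*sqrt(26) + 329)*459 = (329 + 30*sqrt(26))*459 = 151011 + 13770*sqrt(26)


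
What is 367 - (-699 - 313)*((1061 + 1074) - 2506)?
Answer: -375085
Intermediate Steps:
367 - (-699 - 313)*((1061 + 1074) - 2506) = 367 - (-1012)*(2135 - 2506) = 367 - (-1012)*(-371) = 367 - 1*375452 = 367 - 375452 = -375085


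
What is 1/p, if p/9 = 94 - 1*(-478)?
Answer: 1/5148 ≈ 0.00019425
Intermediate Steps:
p = 5148 (p = 9*(94 - 1*(-478)) = 9*(94 + 478) = 9*572 = 5148)
1/p = 1/5148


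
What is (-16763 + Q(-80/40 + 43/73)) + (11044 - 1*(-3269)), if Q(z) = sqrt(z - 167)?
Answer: -2450 + 3*I*sqrt(99718)/73 ≈ -2450.0 + 12.977*I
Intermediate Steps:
Q(z) = sqrt(-167 + z)
(-16763 + Q(-80/40 + 43/73)) + (11044 - 1*(-3269)) = (-16763 + sqrt(-167 + (-80/40 + 43/73))) + (11044 - 1*(-3269)) = (-16763 + sqrt(-167 + (-80*1/40 + 43*(1/73)))) + (11044 + 3269) = (-16763 + sqrt(-167 + (-2 + 43/73))) + 14313 = (-16763 + sqrt(-167 - 103/73)) + 14313 = (-16763 + sqrt(-12294/73)) + 14313 = (-16763 + 3*I*sqrt(99718)/73) + 14313 = -2450 + 3*I*sqrt(99718)/73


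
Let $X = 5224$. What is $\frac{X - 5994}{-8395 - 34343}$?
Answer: $\frac{385}{21369} \approx 0.018017$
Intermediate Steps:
$\frac{X - 5994}{-8395 - 34343} = \frac{5224 - 5994}{-8395 - 34343} = - \frac{770}{-42738} = \left(-770\right) \left(- \frac{1}{42738}\right) = \frac{385}{21369}$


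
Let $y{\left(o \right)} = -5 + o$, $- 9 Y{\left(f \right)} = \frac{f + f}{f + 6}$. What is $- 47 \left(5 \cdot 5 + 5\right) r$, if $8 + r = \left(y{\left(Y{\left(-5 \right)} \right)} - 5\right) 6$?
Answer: $86480$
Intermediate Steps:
$Y{\left(f \right)} = - \frac{2 f}{9 \left(6 + f\right)}$ ($Y{\left(f \right)} = - \frac{\left(f + f\right) \frac{1}{f + 6}}{9} = - \frac{2 f \frac{1}{6 + f}}{9} = - \frac{2 f}{9 \left(6 + f\right)}$)
$r = - \frac{184}{3}$ ($r = -8 + \left(\left(-5 - - \frac{10}{54 + 9 \left(-5\right)}\right) - 5\right) 6 = -8 + \left(\left(-5 - - \frac{10}{54 - 45}\right) - 5\right) 6 = -8 + \left(\left(-5 - - \frac{10}{9}\right) - 5\right) 6 = -8 + \left(\left(-5 - \left(-10\right) \frac{1}{9}\right) - 5\right) 6 = -8 + \left(\left(-5 + \frac{10}{9}\right) - 5\right) 6 = -8 + \left(- \frac{35}{9} - 5\right) 6 = -8 - \frac{160}{3} = - \frac{184}{3} \approx -61.333$)
$- 47 \left(5 \cdot 5 + 5\right) r = - 47 \left(5 \cdot 5 + 5\right) \left(- \frac{184}{3}\right) = - 47 \left(25 + 5\right) \left(- \frac{184}{3}\right) = \left(-47\right) 30 \left(- \frac{184}{3}\right) = \left(-1410\right) \left(- \frac{184}{3}\right) = 86480$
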